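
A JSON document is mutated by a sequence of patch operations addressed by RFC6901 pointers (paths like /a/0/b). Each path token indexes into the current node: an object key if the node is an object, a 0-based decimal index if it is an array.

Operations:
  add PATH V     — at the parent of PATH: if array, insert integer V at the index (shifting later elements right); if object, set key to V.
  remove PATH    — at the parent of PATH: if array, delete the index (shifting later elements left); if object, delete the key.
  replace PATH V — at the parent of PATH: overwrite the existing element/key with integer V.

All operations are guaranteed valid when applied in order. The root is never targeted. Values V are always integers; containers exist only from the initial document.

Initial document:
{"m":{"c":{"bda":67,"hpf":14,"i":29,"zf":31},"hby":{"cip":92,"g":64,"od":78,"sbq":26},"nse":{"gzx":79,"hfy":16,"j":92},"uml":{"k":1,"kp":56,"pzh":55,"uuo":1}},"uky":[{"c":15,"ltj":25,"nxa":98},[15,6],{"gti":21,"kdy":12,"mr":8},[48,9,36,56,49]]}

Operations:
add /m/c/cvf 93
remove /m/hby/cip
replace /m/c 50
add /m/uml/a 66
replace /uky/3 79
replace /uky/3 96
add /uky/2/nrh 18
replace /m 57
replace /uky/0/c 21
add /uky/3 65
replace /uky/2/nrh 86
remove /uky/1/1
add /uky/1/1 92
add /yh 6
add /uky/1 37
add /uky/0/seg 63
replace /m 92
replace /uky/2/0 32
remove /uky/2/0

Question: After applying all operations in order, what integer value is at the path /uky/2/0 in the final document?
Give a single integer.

After op 1 (add /m/c/cvf 93): {"m":{"c":{"bda":67,"cvf":93,"hpf":14,"i":29,"zf":31},"hby":{"cip":92,"g":64,"od":78,"sbq":26},"nse":{"gzx":79,"hfy":16,"j":92},"uml":{"k":1,"kp":56,"pzh":55,"uuo":1}},"uky":[{"c":15,"ltj":25,"nxa":98},[15,6],{"gti":21,"kdy":12,"mr":8},[48,9,36,56,49]]}
After op 2 (remove /m/hby/cip): {"m":{"c":{"bda":67,"cvf":93,"hpf":14,"i":29,"zf":31},"hby":{"g":64,"od":78,"sbq":26},"nse":{"gzx":79,"hfy":16,"j":92},"uml":{"k":1,"kp":56,"pzh":55,"uuo":1}},"uky":[{"c":15,"ltj":25,"nxa":98},[15,6],{"gti":21,"kdy":12,"mr":8},[48,9,36,56,49]]}
After op 3 (replace /m/c 50): {"m":{"c":50,"hby":{"g":64,"od":78,"sbq":26},"nse":{"gzx":79,"hfy":16,"j":92},"uml":{"k":1,"kp":56,"pzh":55,"uuo":1}},"uky":[{"c":15,"ltj":25,"nxa":98},[15,6],{"gti":21,"kdy":12,"mr":8},[48,9,36,56,49]]}
After op 4 (add /m/uml/a 66): {"m":{"c":50,"hby":{"g":64,"od":78,"sbq":26},"nse":{"gzx":79,"hfy":16,"j":92},"uml":{"a":66,"k":1,"kp":56,"pzh":55,"uuo":1}},"uky":[{"c":15,"ltj":25,"nxa":98},[15,6],{"gti":21,"kdy":12,"mr":8},[48,9,36,56,49]]}
After op 5 (replace /uky/3 79): {"m":{"c":50,"hby":{"g":64,"od":78,"sbq":26},"nse":{"gzx":79,"hfy":16,"j":92},"uml":{"a":66,"k":1,"kp":56,"pzh":55,"uuo":1}},"uky":[{"c":15,"ltj":25,"nxa":98},[15,6],{"gti":21,"kdy":12,"mr":8},79]}
After op 6 (replace /uky/3 96): {"m":{"c":50,"hby":{"g":64,"od":78,"sbq":26},"nse":{"gzx":79,"hfy":16,"j":92},"uml":{"a":66,"k":1,"kp":56,"pzh":55,"uuo":1}},"uky":[{"c":15,"ltj":25,"nxa":98},[15,6],{"gti":21,"kdy":12,"mr":8},96]}
After op 7 (add /uky/2/nrh 18): {"m":{"c":50,"hby":{"g":64,"od":78,"sbq":26},"nse":{"gzx":79,"hfy":16,"j":92},"uml":{"a":66,"k":1,"kp":56,"pzh":55,"uuo":1}},"uky":[{"c":15,"ltj":25,"nxa":98},[15,6],{"gti":21,"kdy":12,"mr":8,"nrh":18},96]}
After op 8 (replace /m 57): {"m":57,"uky":[{"c":15,"ltj":25,"nxa":98},[15,6],{"gti":21,"kdy":12,"mr":8,"nrh":18},96]}
After op 9 (replace /uky/0/c 21): {"m":57,"uky":[{"c":21,"ltj":25,"nxa":98},[15,6],{"gti":21,"kdy":12,"mr":8,"nrh":18},96]}
After op 10 (add /uky/3 65): {"m":57,"uky":[{"c":21,"ltj":25,"nxa":98},[15,6],{"gti":21,"kdy":12,"mr":8,"nrh":18},65,96]}
After op 11 (replace /uky/2/nrh 86): {"m":57,"uky":[{"c":21,"ltj":25,"nxa":98},[15,6],{"gti":21,"kdy":12,"mr":8,"nrh":86},65,96]}
After op 12 (remove /uky/1/1): {"m":57,"uky":[{"c":21,"ltj":25,"nxa":98},[15],{"gti":21,"kdy":12,"mr":8,"nrh":86},65,96]}
After op 13 (add /uky/1/1 92): {"m":57,"uky":[{"c":21,"ltj":25,"nxa":98},[15,92],{"gti":21,"kdy":12,"mr":8,"nrh":86},65,96]}
After op 14 (add /yh 6): {"m":57,"uky":[{"c":21,"ltj":25,"nxa":98},[15,92],{"gti":21,"kdy":12,"mr":8,"nrh":86},65,96],"yh":6}
After op 15 (add /uky/1 37): {"m":57,"uky":[{"c":21,"ltj":25,"nxa":98},37,[15,92],{"gti":21,"kdy":12,"mr":8,"nrh":86},65,96],"yh":6}
After op 16 (add /uky/0/seg 63): {"m":57,"uky":[{"c":21,"ltj":25,"nxa":98,"seg":63},37,[15,92],{"gti":21,"kdy":12,"mr":8,"nrh":86},65,96],"yh":6}
After op 17 (replace /m 92): {"m":92,"uky":[{"c":21,"ltj":25,"nxa":98,"seg":63},37,[15,92],{"gti":21,"kdy":12,"mr":8,"nrh":86},65,96],"yh":6}
After op 18 (replace /uky/2/0 32): {"m":92,"uky":[{"c":21,"ltj":25,"nxa":98,"seg":63},37,[32,92],{"gti":21,"kdy":12,"mr":8,"nrh":86},65,96],"yh":6}
After op 19 (remove /uky/2/0): {"m":92,"uky":[{"c":21,"ltj":25,"nxa":98,"seg":63},37,[92],{"gti":21,"kdy":12,"mr":8,"nrh":86},65,96],"yh":6}
Value at /uky/2/0: 92

Answer: 92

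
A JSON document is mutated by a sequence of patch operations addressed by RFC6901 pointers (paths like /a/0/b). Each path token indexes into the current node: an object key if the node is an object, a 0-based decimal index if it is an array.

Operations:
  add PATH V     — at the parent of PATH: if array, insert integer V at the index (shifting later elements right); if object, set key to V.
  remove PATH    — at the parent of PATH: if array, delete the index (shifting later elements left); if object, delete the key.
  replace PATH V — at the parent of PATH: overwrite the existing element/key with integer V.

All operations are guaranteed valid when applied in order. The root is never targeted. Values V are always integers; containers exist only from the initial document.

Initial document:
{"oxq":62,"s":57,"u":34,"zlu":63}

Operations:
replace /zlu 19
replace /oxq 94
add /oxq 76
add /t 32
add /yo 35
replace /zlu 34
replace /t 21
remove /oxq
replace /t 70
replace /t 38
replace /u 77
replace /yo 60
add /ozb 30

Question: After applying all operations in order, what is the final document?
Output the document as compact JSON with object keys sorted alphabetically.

After op 1 (replace /zlu 19): {"oxq":62,"s":57,"u":34,"zlu":19}
After op 2 (replace /oxq 94): {"oxq":94,"s":57,"u":34,"zlu":19}
After op 3 (add /oxq 76): {"oxq":76,"s":57,"u":34,"zlu":19}
After op 4 (add /t 32): {"oxq":76,"s":57,"t":32,"u":34,"zlu":19}
After op 5 (add /yo 35): {"oxq":76,"s":57,"t":32,"u":34,"yo":35,"zlu":19}
After op 6 (replace /zlu 34): {"oxq":76,"s":57,"t":32,"u":34,"yo":35,"zlu":34}
After op 7 (replace /t 21): {"oxq":76,"s":57,"t":21,"u":34,"yo":35,"zlu":34}
After op 8 (remove /oxq): {"s":57,"t":21,"u":34,"yo":35,"zlu":34}
After op 9 (replace /t 70): {"s":57,"t":70,"u":34,"yo":35,"zlu":34}
After op 10 (replace /t 38): {"s":57,"t":38,"u":34,"yo":35,"zlu":34}
After op 11 (replace /u 77): {"s":57,"t":38,"u":77,"yo":35,"zlu":34}
After op 12 (replace /yo 60): {"s":57,"t":38,"u":77,"yo":60,"zlu":34}
After op 13 (add /ozb 30): {"ozb":30,"s":57,"t":38,"u":77,"yo":60,"zlu":34}

Answer: {"ozb":30,"s":57,"t":38,"u":77,"yo":60,"zlu":34}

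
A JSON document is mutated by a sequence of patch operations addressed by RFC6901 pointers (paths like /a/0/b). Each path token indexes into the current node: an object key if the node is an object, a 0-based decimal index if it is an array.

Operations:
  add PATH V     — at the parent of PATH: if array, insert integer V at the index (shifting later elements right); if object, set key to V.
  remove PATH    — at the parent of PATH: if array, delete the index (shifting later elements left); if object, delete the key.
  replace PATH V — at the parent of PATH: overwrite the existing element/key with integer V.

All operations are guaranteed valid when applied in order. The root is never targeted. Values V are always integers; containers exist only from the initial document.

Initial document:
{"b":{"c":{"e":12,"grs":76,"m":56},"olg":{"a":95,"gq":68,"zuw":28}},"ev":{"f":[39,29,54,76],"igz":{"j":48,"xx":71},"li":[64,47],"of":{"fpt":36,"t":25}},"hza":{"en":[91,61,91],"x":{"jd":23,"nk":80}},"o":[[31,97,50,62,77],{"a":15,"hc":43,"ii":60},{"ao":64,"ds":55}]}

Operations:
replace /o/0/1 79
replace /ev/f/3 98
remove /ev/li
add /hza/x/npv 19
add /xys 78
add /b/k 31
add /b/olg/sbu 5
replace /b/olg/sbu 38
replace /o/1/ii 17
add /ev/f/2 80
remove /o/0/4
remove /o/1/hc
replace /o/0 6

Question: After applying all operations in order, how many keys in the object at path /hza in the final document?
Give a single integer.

After op 1 (replace /o/0/1 79): {"b":{"c":{"e":12,"grs":76,"m":56},"olg":{"a":95,"gq":68,"zuw":28}},"ev":{"f":[39,29,54,76],"igz":{"j":48,"xx":71},"li":[64,47],"of":{"fpt":36,"t":25}},"hza":{"en":[91,61,91],"x":{"jd":23,"nk":80}},"o":[[31,79,50,62,77],{"a":15,"hc":43,"ii":60},{"ao":64,"ds":55}]}
After op 2 (replace /ev/f/3 98): {"b":{"c":{"e":12,"grs":76,"m":56},"olg":{"a":95,"gq":68,"zuw":28}},"ev":{"f":[39,29,54,98],"igz":{"j":48,"xx":71},"li":[64,47],"of":{"fpt":36,"t":25}},"hza":{"en":[91,61,91],"x":{"jd":23,"nk":80}},"o":[[31,79,50,62,77],{"a":15,"hc":43,"ii":60},{"ao":64,"ds":55}]}
After op 3 (remove /ev/li): {"b":{"c":{"e":12,"grs":76,"m":56},"olg":{"a":95,"gq":68,"zuw":28}},"ev":{"f":[39,29,54,98],"igz":{"j":48,"xx":71},"of":{"fpt":36,"t":25}},"hza":{"en":[91,61,91],"x":{"jd":23,"nk":80}},"o":[[31,79,50,62,77],{"a":15,"hc":43,"ii":60},{"ao":64,"ds":55}]}
After op 4 (add /hza/x/npv 19): {"b":{"c":{"e":12,"grs":76,"m":56},"olg":{"a":95,"gq":68,"zuw":28}},"ev":{"f":[39,29,54,98],"igz":{"j":48,"xx":71},"of":{"fpt":36,"t":25}},"hza":{"en":[91,61,91],"x":{"jd":23,"nk":80,"npv":19}},"o":[[31,79,50,62,77],{"a":15,"hc":43,"ii":60},{"ao":64,"ds":55}]}
After op 5 (add /xys 78): {"b":{"c":{"e":12,"grs":76,"m":56},"olg":{"a":95,"gq":68,"zuw":28}},"ev":{"f":[39,29,54,98],"igz":{"j":48,"xx":71},"of":{"fpt":36,"t":25}},"hza":{"en":[91,61,91],"x":{"jd":23,"nk":80,"npv":19}},"o":[[31,79,50,62,77],{"a":15,"hc":43,"ii":60},{"ao":64,"ds":55}],"xys":78}
After op 6 (add /b/k 31): {"b":{"c":{"e":12,"grs":76,"m":56},"k":31,"olg":{"a":95,"gq":68,"zuw":28}},"ev":{"f":[39,29,54,98],"igz":{"j":48,"xx":71},"of":{"fpt":36,"t":25}},"hza":{"en":[91,61,91],"x":{"jd":23,"nk":80,"npv":19}},"o":[[31,79,50,62,77],{"a":15,"hc":43,"ii":60},{"ao":64,"ds":55}],"xys":78}
After op 7 (add /b/olg/sbu 5): {"b":{"c":{"e":12,"grs":76,"m":56},"k":31,"olg":{"a":95,"gq":68,"sbu":5,"zuw":28}},"ev":{"f":[39,29,54,98],"igz":{"j":48,"xx":71},"of":{"fpt":36,"t":25}},"hza":{"en":[91,61,91],"x":{"jd":23,"nk":80,"npv":19}},"o":[[31,79,50,62,77],{"a":15,"hc":43,"ii":60},{"ao":64,"ds":55}],"xys":78}
After op 8 (replace /b/olg/sbu 38): {"b":{"c":{"e":12,"grs":76,"m":56},"k":31,"olg":{"a":95,"gq":68,"sbu":38,"zuw":28}},"ev":{"f":[39,29,54,98],"igz":{"j":48,"xx":71},"of":{"fpt":36,"t":25}},"hza":{"en":[91,61,91],"x":{"jd":23,"nk":80,"npv":19}},"o":[[31,79,50,62,77],{"a":15,"hc":43,"ii":60},{"ao":64,"ds":55}],"xys":78}
After op 9 (replace /o/1/ii 17): {"b":{"c":{"e":12,"grs":76,"m":56},"k":31,"olg":{"a":95,"gq":68,"sbu":38,"zuw":28}},"ev":{"f":[39,29,54,98],"igz":{"j":48,"xx":71},"of":{"fpt":36,"t":25}},"hza":{"en":[91,61,91],"x":{"jd":23,"nk":80,"npv":19}},"o":[[31,79,50,62,77],{"a":15,"hc":43,"ii":17},{"ao":64,"ds":55}],"xys":78}
After op 10 (add /ev/f/2 80): {"b":{"c":{"e":12,"grs":76,"m":56},"k":31,"olg":{"a":95,"gq":68,"sbu":38,"zuw":28}},"ev":{"f":[39,29,80,54,98],"igz":{"j":48,"xx":71},"of":{"fpt":36,"t":25}},"hza":{"en":[91,61,91],"x":{"jd":23,"nk":80,"npv":19}},"o":[[31,79,50,62,77],{"a":15,"hc":43,"ii":17},{"ao":64,"ds":55}],"xys":78}
After op 11 (remove /o/0/4): {"b":{"c":{"e":12,"grs":76,"m":56},"k":31,"olg":{"a":95,"gq":68,"sbu":38,"zuw":28}},"ev":{"f":[39,29,80,54,98],"igz":{"j":48,"xx":71},"of":{"fpt":36,"t":25}},"hza":{"en":[91,61,91],"x":{"jd":23,"nk":80,"npv":19}},"o":[[31,79,50,62],{"a":15,"hc":43,"ii":17},{"ao":64,"ds":55}],"xys":78}
After op 12 (remove /o/1/hc): {"b":{"c":{"e":12,"grs":76,"m":56},"k":31,"olg":{"a":95,"gq":68,"sbu":38,"zuw":28}},"ev":{"f":[39,29,80,54,98],"igz":{"j":48,"xx":71},"of":{"fpt":36,"t":25}},"hza":{"en":[91,61,91],"x":{"jd":23,"nk":80,"npv":19}},"o":[[31,79,50,62],{"a":15,"ii":17},{"ao":64,"ds":55}],"xys":78}
After op 13 (replace /o/0 6): {"b":{"c":{"e":12,"grs":76,"m":56},"k":31,"olg":{"a":95,"gq":68,"sbu":38,"zuw":28}},"ev":{"f":[39,29,80,54,98],"igz":{"j":48,"xx":71},"of":{"fpt":36,"t":25}},"hza":{"en":[91,61,91],"x":{"jd":23,"nk":80,"npv":19}},"o":[6,{"a":15,"ii":17},{"ao":64,"ds":55}],"xys":78}
Size at path /hza: 2

Answer: 2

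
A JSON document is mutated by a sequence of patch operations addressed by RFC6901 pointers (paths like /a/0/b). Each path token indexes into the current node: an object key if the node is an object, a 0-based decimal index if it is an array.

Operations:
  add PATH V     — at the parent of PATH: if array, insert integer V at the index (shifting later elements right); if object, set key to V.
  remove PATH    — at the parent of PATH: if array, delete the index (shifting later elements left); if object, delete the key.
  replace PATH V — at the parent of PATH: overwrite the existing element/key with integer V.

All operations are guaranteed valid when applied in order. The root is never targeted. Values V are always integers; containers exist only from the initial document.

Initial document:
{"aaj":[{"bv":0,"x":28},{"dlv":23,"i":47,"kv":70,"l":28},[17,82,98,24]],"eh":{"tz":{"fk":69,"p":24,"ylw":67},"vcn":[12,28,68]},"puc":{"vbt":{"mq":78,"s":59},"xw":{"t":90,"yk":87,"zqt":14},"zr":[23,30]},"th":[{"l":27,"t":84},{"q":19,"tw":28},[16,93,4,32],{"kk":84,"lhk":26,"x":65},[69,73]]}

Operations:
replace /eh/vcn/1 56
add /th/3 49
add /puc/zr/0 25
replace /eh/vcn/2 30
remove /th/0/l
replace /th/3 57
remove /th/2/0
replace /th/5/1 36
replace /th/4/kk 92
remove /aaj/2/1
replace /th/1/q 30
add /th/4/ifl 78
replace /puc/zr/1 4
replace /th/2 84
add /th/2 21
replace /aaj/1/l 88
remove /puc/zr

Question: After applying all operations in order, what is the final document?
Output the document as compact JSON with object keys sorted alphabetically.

Answer: {"aaj":[{"bv":0,"x":28},{"dlv":23,"i":47,"kv":70,"l":88},[17,98,24]],"eh":{"tz":{"fk":69,"p":24,"ylw":67},"vcn":[12,56,30]},"puc":{"vbt":{"mq":78,"s":59},"xw":{"t":90,"yk":87,"zqt":14}},"th":[{"t":84},{"q":30,"tw":28},21,84,57,{"ifl":78,"kk":92,"lhk":26,"x":65},[69,36]]}

Derivation:
After op 1 (replace /eh/vcn/1 56): {"aaj":[{"bv":0,"x":28},{"dlv":23,"i":47,"kv":70,"l":28},[17,82,98,24]],"eh":{"tz":{"fk":69,"p":24,"ylw":67},"vcn":[12,56,68]},"puc":{"vbt":{"mq":78,"s":59},"xw":{"t":90,"yk":87,"zqt":14},"zr":[23,30]},"th":[{"l":27,"t":84},{"q":19,"tw":28},[16,93,4,32],{"kk":84,"lhk":26,"x":65},[69,73]]}
After op 2 (add /th/3 49): {"aaj":[{"bv":0,"x":28},{"dlv":23,"i":47,"kv":70,"l":28},[17,82,98,24]],"eh":{"tz":{"fk":69,"p":24,"ylw":67},"vcn":[12,56,68]},"puc":{"vbt":{"mq":78,"s":59},"xw":{"t":90,"yk":87,"zqt":14},"zr":[23,30]},"th":[{"l":27,"t":84},{"q":19,"tw":28},[16,93,4,32],49,{"kk":84,"lhk":26,"x":65},[69,73]]}
After op 3 (add /puc/zr/0 25): {"aaj":[{"bv":0,"x":28},{"dlv":23,"i":47,"kv":70,"l":28},[17,82,98,24]],"eh":{"tz":{"fk":69,"p":24,"ylw":67},"vcn":[12,56,68]},"puc":{"vbt":{"mq":78,"s":59},"xw":{"t":90,"yk":87,"zqt":14},"zr":[25,23,30]},"th":[{"l":27,"t":84},{"q":19,"tw":28},[16,93,4,32],49,{"kk":84,"lhk":26,"x":65},[69,73]]}
After op 4 (replace /eh/vcn/2 30): {"aaj":[{"bv":0,"x":28},{"dlv":23,"i":47,"kv":70,"l":28},[17,82,98,24]],"eh":{"tz":{"fk":69,"p":24,"ylw":67},"vcn":[12,56,30]},"puc":{"vbt":{"mq":78,"s":59},"xw":{"t":90,"yk":87,"zqt":14},"zr":[25,23,30]},"th":[{"l":27,"t":84},{"q":19,"tw":28},[16,93,4,32],49,{"kk":84,"lhk":26,"x":65},[69,73]]}
After op 5 (remove /th/0/l): {"aaj":[{"bv":0,"x":28},{"dlv":23,"i":47,"kv":70,"l":28},[17,82,98,24]],"eh":{"tz":{"fk":69,"p":24,"ylw":67},"vcn":[12,56,30]},"puc":{"vbt":{"mq":78,"s":59},"xw":{"t":90,"yk":87,"zqt":14},"zr":[25,23,30]},"th":[{"t":84},{"q":19,"tw":28},[16,93,4,32],49,{"kk":84,"lhk":26,"x":65},[69,73]]}
After op 6 (replace /th/3 57): {"aaj":[{"bv":0,"x":28},{"dlv":23,"i":47,"kv":70,"l":28},[17,82,98,24]],"eh":{"tz":{"fk":69,"p":24,"ylw":67},"vcn":[12,56,30]},"puc":{"vbt":{"mq":78,"s":59},"xw":{"t":90,"yk":87,"zqt":14},"zr":[25,23,30]},"th":[{"t":84},{"q":19,"tw":28},[16,93,4,32],57,{"kk":84,"lhk":26,"x":65},[69,73]]}
After op 7 (remove /th/2/0): {"aaj":[{"bv":0,"x":28},{"dlv":23,"i":47,"kv":70,"l":28},[17,82,98,24]],"eh":{"tz":{"fk":69,"p":24,"ylw":67},"vcn":[12,56,30]},"puc":{"vbt":{"mq":78,"s":59},"xw":{"t":90,"yk":87,"zqt":14},"zr":[25,23,30]},"th":[{"t":84},{"q":19,"tw":28},[93,4,32],57,{"kk":84,"lhk":26,"x":65},[69,73]]}
After op 8 (replace /th/5/1 36): {"aaj":[{"bv":0,"x":28},{"dlv":23,"i":47,"kv":70,"l":28},[17,82,98,24]],"eh":{"tz":{"fk":69,"p":24,"ylw":67},"vcn":[12,56,30]},"puc":{"vbt":{"mq":78,"s":59},"xw":{"t":90,"yk":87,"zqt":14},"zr":[25,23,30]},"th":[{"t":84},{"q":19,"tw":28},[93,4,32],57,{"kk":84,"lhk":26,"x":65},[69,36]]}
After op 9 (replace /th/4/kk 92): {"aaj":[{"bv":0,"x":28},{"dlv":23,"i":47,"kv":70,"l":28},[17,82,98,24]],"eh":{"tz":{"fk":69,"p":24,"ylw":67},"vcn":[12,56,30]},"puc":{"vbt":{"mq":78,"s":59},"xw":{"t":90,"yk":87,"zqt":14},"zr":[25,23,30]},"th":[{"t":84},{"q":19,"tw":28},[93,4,32],57,{"kk":92,"lhk":26,"x":65},[69,36]]}
After op 10 (remove /aaj/2/1): {"aaj":[{"bv":0,"x":28},{"dlv":23,"i":47,"kv":70,"l":28},[17,98,24]],"eh":{"tz":{"fk":69,"p":24,"ylw":67},"vcn":[12,56,30]},"puc":{"vbt":{"mq":78,"s":59},"xw":{"t":90,"yk":87,"zqt":14},"zr":[25,23,30]},"th":[{"t":84},{"q":19,"tw":28},[93,4,32],57,{"kk":92,"lhk":26,"x":65},[69,36]]}
After op 11 (replace /th/1/q 30): {"aaj":[{"bv":0,"x":28},{"dlv":23,"i":47,"kv":70,"l":28},[17,98,24]],"eh":{"tz":{"fk":69,"p":24,"ylw":67},"vcn":[12,56,30]},"puc":{"vbt":{"mq":78,"s":59},"xw":{"t":90,"yk":87,"zqt":14},"zr":[25,23,30]},"th":[{"t":84},{"q":30,"tw":28},[93,4,32],57,{"kk":92,"lhk":26,"x":65},[69,36]]}
After op 12 (add /th/4/ifl 78): {"aaj":[{"bv":0,"x":28},{"dlv":23,"i":47,"kv":70,"l":28},[17,98,24]],"eh":{"tz":{"fk":69,"p":24,"ylw":67},"vcn":[12,56,30]},"puc":{"vbt":{"mq":78,"s":59},"xw":{"t":90,"yk":87,"zqt":14},"zr":[25,23,30]},"th":[{"t":84},{"q":30,"tw":28},[93,4,32],57,{"ifl":78,"kk":92,"lhk":26,"x":65},[69,36]]}
After op 13 (replace /puc/zr/1 4): {"aaj":[{"bv":0,"x":28},{"dlv":23,"i":47,"kv":70,"l":28},[17,98,24]],"eh":{"tz":{"fk":69,"p":24,"ylw":67},"vcn":[12,56,30]},"puc":{"vbt":{"mq":78,"s":59},"xw":{"t":90,"yk":87,"zqt":14},"zr":[25,4,30]},"th":[{"t":84},{"q":30,"tw":28},[93,4,32],57,{"ifl":78,"kk":92,"lhk":26,"x":65},[69,36]]}
After op 14 (replace /th/2 84): {"aaj":[{"bv":0,"x":28},{"dlv":23,"i":47,"kv":70,"l":28},[17,98,24]],"eh":{"tz":{"fk":69,"p":24,"ylw":67},"vcn":[12,56,30]},"puc":{"vbt":{"mq":78,"s":59},"xw":{"t":90,"yk":87,"zqt":14},"zr":[25,4,30]},"th":[{"t":84},{"q":30,"tw":28},84,57,{"ifl":78,"kk":92,"lhk":26,"x":65},[69,36]]}
After op 15 (add /th/2 21): {"aaj":[{"bv":0,"x":28},{"dlv":23,"i":47,"kv":70,"l":28},[17,98,24]],"eh":{"tz":{"fk":69,"p":24,"ylw":67},"vcn":[12,56,30]},"puc":{"vbt":{"mq":78,"s":59},"xw":{"t":90,"yk":87,"zqt":14},"zr":[25,4,30]},"th":[{"t":84},{"q":30,"tw":28},21,84,57,{"ifl":78,"kk":92,"lhk":26,"x":65},[69,36]]}
After op 16 (replace /aaj/1/l 88): {"aaj":[{"bv":0,"x":28},{"dlv":23,"i":47,"kv":70,"l":88},[17,98,24]],"eh":{"tz":{"fk":69,"p":24,"ylw":67},"vcn":[12,56,30]},"puc":{"vbt":{"mq":78,"s":59},"xw":{"t":90,"yk":87,"zqt":14},"zr":[25,4,30]},"th":[{"t":84},{"q":30,"tw":28},21,84,57,{"ifl":78,"kk":92,"lhk":26,"x":65},[69,36]]}
After op 17 (remove /puc/zr): {"aaj":[{"bv":0,"x":28},{"dlv":23,"i":47,"kv":70,"l":88},[17,98,24]],"eh":{"tz":{"fk":69,"p":24,"ylw":67},"vcn":[12,56,30]},"puc":{"vbt":{"mq":78,"s":59},"xw":{"t":90,"yk":87,"zqt":14}},"th":[{"t":84},{"q":30,"tw":28},21,84,57,{"ifl":78,"kk":92,"lhk":26,"x":65},[69,36]]}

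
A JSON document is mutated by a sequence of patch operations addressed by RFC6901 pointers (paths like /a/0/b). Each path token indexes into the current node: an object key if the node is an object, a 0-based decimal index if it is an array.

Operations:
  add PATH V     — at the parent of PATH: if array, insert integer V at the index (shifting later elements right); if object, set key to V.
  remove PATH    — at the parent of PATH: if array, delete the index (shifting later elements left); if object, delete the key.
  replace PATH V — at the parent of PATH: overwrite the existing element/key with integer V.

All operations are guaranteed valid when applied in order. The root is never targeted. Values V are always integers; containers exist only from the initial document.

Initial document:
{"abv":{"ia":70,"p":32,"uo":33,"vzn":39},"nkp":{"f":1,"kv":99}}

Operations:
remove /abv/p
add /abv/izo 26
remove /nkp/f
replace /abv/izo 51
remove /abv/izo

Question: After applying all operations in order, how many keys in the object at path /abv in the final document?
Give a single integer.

After op 1 (remove /abv/p): {"abv":{"ia":70,"uo":33,"vzn":39},"nkp":{"f":1,"kv":99}}
After op 2 (add /abv/izo 26): {"abv":{"ia":70,"izo":26,"uo":33,"vzn":39},"nkp":{"f":1,"kv":99}}
After op 3 (remove /nkp/f): {"abv":{"ia":70,"izo":26,"uo":33,"vzn":39},"nkp":{"kv":99}}
After op 4 (replace /abv/izo 51): {"abv":{"ia":70,"izo":51,"uo":33,"vzn":39},"nkp":{"kv":99}}
After op 5 (remove /abv/izo): {"abv":{"ia":70,"uo":33,"vzn":39},"nkp":{"kv":99}}
Size at path /abv: 3

Answer: 3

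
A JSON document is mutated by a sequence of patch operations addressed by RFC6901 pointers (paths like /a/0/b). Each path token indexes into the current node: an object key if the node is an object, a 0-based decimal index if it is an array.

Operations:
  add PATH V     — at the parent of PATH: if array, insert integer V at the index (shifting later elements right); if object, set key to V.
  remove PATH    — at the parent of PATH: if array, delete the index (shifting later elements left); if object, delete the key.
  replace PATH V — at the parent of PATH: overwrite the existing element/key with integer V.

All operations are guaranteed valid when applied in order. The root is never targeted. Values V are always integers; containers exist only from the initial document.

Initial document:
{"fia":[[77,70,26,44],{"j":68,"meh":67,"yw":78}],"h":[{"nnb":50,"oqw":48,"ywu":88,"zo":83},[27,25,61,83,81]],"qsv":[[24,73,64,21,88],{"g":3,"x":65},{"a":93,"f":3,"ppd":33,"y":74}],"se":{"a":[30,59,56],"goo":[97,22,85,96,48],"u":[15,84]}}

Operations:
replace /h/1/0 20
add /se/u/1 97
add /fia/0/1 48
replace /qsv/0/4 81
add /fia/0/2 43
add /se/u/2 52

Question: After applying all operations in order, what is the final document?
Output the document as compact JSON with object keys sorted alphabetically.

Answer: {"fia":[[77,48,43,70,26,44],{"j":68,"meh":67,"yw":78}],"h":[{"nnb":50,"oqw":48,"ywu":88,"zo":83},[20,25,61,83,81]],"qsv":[[24,73,64,21,81],{"g":3,"x":65},{"a":93,"f":3,"ppd":33,"y":74}],"se":{"a":[30,59,56],"goo":[97,22,85,96,48],"u":[15,97,52,84]}}

Derivation:
After op 1 (replace /h/1/0 20): {"fia":[[77,70,26,44],{"j":68,"meh":67,"yw":78}],"h":[{"nnb":50,"oqw":48,"ywu":88,"zo":83},[20,25,61,83,81]],"qsv":[[24,73,64,21,88],{"g":3,"x":65},{"a":93,"f":3,"ppd":33,"y":74}],"se":{"a":[30,59,56],"goo":[97,22,85,96,48],"u":[15,84]}}
After op 2 (add /se/u/1 97): {"fia":[[77,70,26,44],{"j":68,"meh":67,"yw":78}],"h":[{"nnb":50,"oqw":48,"ywu":88,"zo":83},[20,25,61,83,81]],"qsv":[[24,73,64,21,88],{"g":3,"x":65},{"a":93,"f":3,"ppd":33,"y":74}],"se":{"a":[30,59,56],"goo":[97,22,85,96,48],"u":[15,97,84]}}
After op 3 (add /fia/0/1 48): {"fia":[[77,48,70,26,44],{"j":68,"meh":67,"yw":78}],"h":[{"nnb":50,"oqw":48,"ywu":88,"zo":83},[20,25,61,83,81]],"qsv":[[24,73,64,21,88],{"g":3,"x":65},{"a":93,"f":3,"ppd":33,"y":74}],"se":{"a":[30,59,56],"goo":[97,22,85,96,48],"u":[15,97,84]}}
After op 4 (replace /qsv/0/4 81): {"fia":[[77,48,70,26,44],{"j":68,"meh":67,"yw":78}],"h":[{"nnb":50,"oqw":48,"ywu":88,"zo":83},[20,25,61,83,81]],"qsv":[[24,73,64,21,81],{"g":3,"x":65},{"a":93,"f":3,"ppd":33,"y":74}],"se":{"a":[30,59,56],"goo":[97,22,85,96,48],"u":[15,97,84]}}
After op 5 (add /fia/0/2 43): {"fia":[[77,48,43,70,26,44],{"j":68,"meh":67,"yw":78}],"h":[{"nnb":50,"oqw":48,"ywu":88,"zo":83},[20,25,61,83,81]],"qsv":[[24,73,64,21,81],{"g":3,"x":65},{"a":93,"f":3,"ppd":33,"y":74}],"se":{"a":[30,59,56],"goo":[97,22,85,96,48],"u":[15,97,84]}}
After op 6 (add /se/u/2 52): {"fia":[[77,48,43,70,26,44],{"j":68,"meh":67,"yw":78}],"h":[{"nnb":50,"oqw":48,"ywu":88,"zo":83},[20,25,61,83,81]],"qsv":[[24,73,64,21,81],{"g":3,"x":65},{"a":93,"f":3,"ppd":33,"y":74}],"se":{"a":[30,59,56],"goo":[97,22,85,96,48],"u":[15,97,52,84]}}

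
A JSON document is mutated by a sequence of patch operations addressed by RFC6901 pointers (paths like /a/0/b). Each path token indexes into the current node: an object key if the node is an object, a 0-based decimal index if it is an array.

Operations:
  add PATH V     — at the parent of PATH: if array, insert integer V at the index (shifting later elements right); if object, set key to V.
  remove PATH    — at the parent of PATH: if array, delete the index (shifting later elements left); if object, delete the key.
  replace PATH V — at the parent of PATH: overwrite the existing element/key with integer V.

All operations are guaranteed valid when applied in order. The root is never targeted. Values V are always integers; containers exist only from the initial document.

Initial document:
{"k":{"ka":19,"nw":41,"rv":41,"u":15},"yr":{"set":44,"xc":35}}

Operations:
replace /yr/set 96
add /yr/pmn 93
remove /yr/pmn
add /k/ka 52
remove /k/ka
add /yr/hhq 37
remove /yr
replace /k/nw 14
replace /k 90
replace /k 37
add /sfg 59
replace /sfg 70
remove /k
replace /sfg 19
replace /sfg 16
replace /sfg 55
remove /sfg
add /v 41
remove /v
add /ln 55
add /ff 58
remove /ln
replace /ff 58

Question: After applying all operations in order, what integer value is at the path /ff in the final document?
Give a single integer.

Answer: 58

Derivation:
After op 1 (replace /yr/set 96): {"k":{"ka":19,"nw":41,"rv":41,"u":15},"yr":{"set":96,"xc":35}}
After op 2 (add /yr/pmn 93): {"k":{"ka":19,"nw":41,"rv":41,"u":15},"yr":{"pmn":93,"set":96,"xc":35}}
After op 3 (remove /yr/pmn): {"k":{"ka":19,"nw":41,"rv":41,"u":15},"yr":{"set":96,"xc":35}}
After op 4 (add /k/ka 52): {"k":{"ka":52,"nw":41,"rv":41,"u":15},"yr":{"set":96,"xc":35}}
After op 5 (remove /k/ka): {"k":{"nw":41,"rv":41,"u":15},"yr":{"set":96,"xc":35}}
After op 6 (add /yr/hhq 37): {"k":{"nw":41,"rv":41,"u":15},"yr":{"hhq":37,"set":96,"xc":35}}
After op 7 (remove /yr): {"k":{"nw":41,"rv":41,"u":15}}
After op 8 (replace /k/nw 14): {"k":{"nw":14,"rv":41,"u":15}}
After op 9 (replace /k 90): {"k":90}
After op 10 (replace /k 37): {"k":37}
After op 11 (add /sfg 59): {"k":37,"sfg":59}
After op 12 (replace /sfg 70): {"k":37,"sfg":70}
After op 13 (remove /k): {"sfg":70}
After op 14 (replace /sfg 19): {"sfg":19}
After op 15 (replace /sfg 16): {"sfg":16}
After op 16 (replace /sfg 55): {"sfg":55}
After op 17 (remove /sfg): {}
After op 18 (add /v 41): {"v":41}
After op 19 (remove /v): {}
After op 20 (add /ln 55): {"ln":55}
After op 21 (add /ff 58): {"ff":58,"ln":55}
After op 22 (remove /ln): {"ff":58}
After op 23 (replace /ff 58): {"ff":58}
Value at /ff: 58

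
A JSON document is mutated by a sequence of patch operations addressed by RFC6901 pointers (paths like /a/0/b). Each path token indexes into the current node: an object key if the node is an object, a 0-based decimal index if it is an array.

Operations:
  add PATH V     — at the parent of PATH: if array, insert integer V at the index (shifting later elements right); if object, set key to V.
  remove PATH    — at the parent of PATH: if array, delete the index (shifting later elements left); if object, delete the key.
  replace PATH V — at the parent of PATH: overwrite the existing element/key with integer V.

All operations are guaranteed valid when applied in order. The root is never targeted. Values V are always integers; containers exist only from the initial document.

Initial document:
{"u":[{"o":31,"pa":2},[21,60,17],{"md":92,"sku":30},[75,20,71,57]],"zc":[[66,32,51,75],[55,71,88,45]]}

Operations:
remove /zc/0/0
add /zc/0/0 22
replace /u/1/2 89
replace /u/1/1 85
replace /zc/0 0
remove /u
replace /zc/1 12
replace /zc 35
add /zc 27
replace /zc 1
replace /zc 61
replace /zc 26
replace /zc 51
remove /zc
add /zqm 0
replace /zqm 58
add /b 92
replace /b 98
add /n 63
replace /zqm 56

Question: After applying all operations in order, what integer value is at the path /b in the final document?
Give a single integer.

After op 1 (remove /zc/0/0): {"u":[{"o":31,"pa":2},[21,60,17],{"md":92,"sku":30},[75,20,71,57]],"zc":[[32,51,75],[55,71,88,45]]}
After op 2 (add /zc/0/0 22): {"u":[{"o":31,"pa":2},[21,60,17],{"md":92,"sku":30},[75,20,71,57]],"zc":[[22,32,51,75],[55,71,88,45]]}
After op 3 (replace /u/1/2 89): {"u":[{"o":31,"pa":2},[21,60,89],{"md":92,"sku":30},[75,20,71,57]],"zc":[[22,32,51,75],[55,71,88,45]]}
After op 4 (replace /u/1/1 85): {"u":[{"o":31,"pa":2},[21,85,89],{"md":92,"sku":30},[75,20,71,57]],"zc":[[22,32,51,75],[55,71,88,45]]}
After op 5 (replace /zc/0 0): {"u":[{"o":31,"pa":2},[21,85,89],{"md":92,"sku":30},[75,20,71,57]],"zc":[0,[55,71,88,45]]}
After op 6 (remove /u): {"zc":[0,[55,71,88,45]]}
After op 7 (replace /zc/1 12): {"zc":[0,12]}
After op 8 (replace /zc 35): {"zc":35}
After op 9 (add /zc 27): {"zc":27}
After op 10 (replace /zc 1): {"zc":1}
After op 11 (replace /zc 61): {"zc":61}
After op 12 (replace /zc 26): {"zc":26}
After op 13 (replace /zc 51): {"zc":51}
After op 14 (remove /zc): {}
After op 15 (add /zqm 0): {"zqm":0}
After op 16 (replace /zqm 58): {"zqm":58}
After op 17 (add /b 92): {"b":92,"zqm":58}
After op 18 (replace /b 98): {"b":98,"zqm":58}
After op 19 (add /n 63): {"b":98,"n":63,"zqm":58}
After op 20 (replace /zqm 56): {"b":98,"n":63,"zqm":56}
Value at /b: 98

Answer: 98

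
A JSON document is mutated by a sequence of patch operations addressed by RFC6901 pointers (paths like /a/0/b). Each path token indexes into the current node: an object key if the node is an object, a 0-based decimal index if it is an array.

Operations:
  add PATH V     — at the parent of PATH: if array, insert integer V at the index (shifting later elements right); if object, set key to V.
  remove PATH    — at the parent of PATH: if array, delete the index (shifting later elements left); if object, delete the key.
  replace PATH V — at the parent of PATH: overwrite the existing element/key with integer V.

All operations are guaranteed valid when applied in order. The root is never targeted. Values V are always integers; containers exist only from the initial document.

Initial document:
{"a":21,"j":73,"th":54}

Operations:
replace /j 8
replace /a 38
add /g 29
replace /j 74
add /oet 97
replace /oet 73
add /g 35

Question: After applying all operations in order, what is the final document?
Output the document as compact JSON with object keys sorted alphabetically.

Answer: {"a":38,"g":35,"j":74,"oet":73,"th":54}

Derivation:
After op 1 (replace /j 8): {"a":21,"j":8,"th":54}
After op 2 (replace /a 38): {"a":38,"j":8,"th":54}
After op 3 (add /g 29): {"a":38,"g":29,"j":8,"th":54}
After op 4 (replace /j 74): {"a":38,"g":29,"j":74,"th":54}
After op 5 (add /oet 97): {"a":38,"g":29,"j":74,"oet":97,"th":54}
After op 6 (replace /oet 73): {"a":38,"g":29,"j":74,"oet":73,"th":54}
After op 7 (add /g 35): {"a":38,"g":35,"j":74,"oet":73,"th":54}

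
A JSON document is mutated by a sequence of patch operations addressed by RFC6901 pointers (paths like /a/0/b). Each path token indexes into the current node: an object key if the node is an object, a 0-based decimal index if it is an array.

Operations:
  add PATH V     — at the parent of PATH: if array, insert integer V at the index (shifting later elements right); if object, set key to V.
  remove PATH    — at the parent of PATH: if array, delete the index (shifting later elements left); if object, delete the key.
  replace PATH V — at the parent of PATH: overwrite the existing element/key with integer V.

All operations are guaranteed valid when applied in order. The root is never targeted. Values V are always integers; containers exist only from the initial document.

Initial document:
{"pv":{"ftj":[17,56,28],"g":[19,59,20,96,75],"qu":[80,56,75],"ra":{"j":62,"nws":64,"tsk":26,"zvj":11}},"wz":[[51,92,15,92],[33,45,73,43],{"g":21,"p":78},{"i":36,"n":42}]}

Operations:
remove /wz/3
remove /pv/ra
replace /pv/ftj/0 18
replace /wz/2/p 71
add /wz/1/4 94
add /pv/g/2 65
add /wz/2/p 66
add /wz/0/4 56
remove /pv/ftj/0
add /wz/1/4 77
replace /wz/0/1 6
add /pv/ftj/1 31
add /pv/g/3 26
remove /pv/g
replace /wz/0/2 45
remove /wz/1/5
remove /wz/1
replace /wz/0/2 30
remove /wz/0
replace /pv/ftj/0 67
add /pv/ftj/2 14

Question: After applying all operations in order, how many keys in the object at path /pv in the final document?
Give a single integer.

Answer: 2

Derivation:
After op 1 (remove /wz/3): {"pv":{"ftj":[17,56,28],"g":[19,59,20,96,75],"qu":[80,56,75],"ra":{"j":62,"nws":64,"tsk":26,"zvj":11}},"wz":[[51,92,15,92],[33,45,73,43],{"g":21,"p":78}]}
After op 2 (remove /pv/ra): {"pv":{"ftj":[17,56,28],"g":[19,59,20,96,75],"qu":[80,56,75]},"wz":[[51,92,15,92],[33,45,73,43],{"g":21,"p":78}]}
After op 3 (replace /pv/ftj/0 18): {"pv":{"ftj":[18,56,28],"g":[19,59,20,96,75],"qu":[80,56,75]},"wz":[[51,92,15,92],[33,45,73,43],{"g":21,"p":78}]}
After op 4 (replace /wz/2/p 71): {"pv":{"ftj":[18,56,28],"g":[19,59,20,96,75],"qu":[80,56,75]},"wz":[[51,92,15,92],[33,45,73,43],{"g":21,"p":71}]}
After op 5 (add /wz/1/4 94): {"pv":{"ftj":[18,56,28],"g":[19,59,20,96,75],"qu":[80,56,75]},"wz":[[51,92,15,92],[33,45,73,43,94],{"g":21,"p":71}]}
After op 6 (add /pv/g/2 65): {"pv":{"ftj":[18,56,28],"g":[19,59,65,20,96,75],"qu":[80,56,75]},"wz":[[51,92,15,92],[33,45,73,43,94],{"g":21,"p":71}]}
After op 7 (add /wz/2/p 66): {"pv":{"ftj":[18,56,28],"g":[19,59,65,20,96,75],"qu":[80,56,75]},"wz":[[51,92,15,92],[33,45,73,43,94],{"g":21,"p":66}]}
After op 8 (add /wz/0/4 56): {"pv":{"ftj":[18,56,28],"g":[19,59,65,20,96,75],"qu":[80,56,75]},"wz":[[51,92,15,92,56],[33,45,73,43,94],{"g":21,"p":66}]}
After op 9 (remove /pv/ftj/0): {"pv":{"ftj":[56,28],"g":[19,59,65,20,96,75],"qu":[80,56,75]},"wz":[[51,92,15,92,56],[33,45,73,43,94],{"g":21,"p":66}]}
After op 10 (add /wz/1/4 77): {"pv":{"ftj":[56,28],"g":[19,59,65,20,96,75],"qu":[80,56,75]},"wz":[[51,92,15,92,56],[33,45,73,43,77,94],{"g":21,"p":66}]}
After op 11 (replace /wz/0/1 6): {"pv":{"ftj":[56,28],"g":[19,59,65,20,96,75],"qu":[80,56,75]},"wz":[[51,6,15,92,56],[33,45,73,43,77,94],{"g":21,"p":66}]}
After op 12 (add /pv/ftj/1 31): {"pv":{"ftj":[56,31,28],"g":[19,59,65,20,96,75],"qu":[80,56,75]},"wz":[[51,6,15,92,56],[33,45,73,43,77,94],{"g":21,"p":66}]}
After op 13 (add /pv/g/3 26): {"pv":{"ftj":[56,31,28],"g":[19,59,65,26,20,96,75],"qu":[80,56,75]},"wz":[[51,6,15,92,56],[33,45,73,43,77,94],{"g":21,"p":66}]}
After op 14 (remove /pv/g): {"pv":{"ftj":[56,31,28],"qu":[80,56,75]},"wz":[[51,6,15,92,56],[33,45,73,43,77,94],{"g":21,"p":66}]}
After op 15 (replace /wz/0/2 45): {"pv":{"ftj":[56,31,28],"qu":[80,56,75]},"wz":[[51,6,45,92,56],[33,45,73,43,77,94],{"g":21,"p":66}]}
After op 16 (remove /wz/1/5): {"pv":{"ftj":[56,31,28],"qu":[80,56,75]},"wz":[[51,6,45,92,56],[33,45,73,43,77],{"g":21,"p":66}]}
After op 17 (remove /wz/1): {"pv":{"ftj":[56,31,28],"qu":[80,56,75]},"wz":[[51,6,45,92,56],{"g":21,"p":66}]}
After op 18 (replace /wz/0/2 30): {"pv":{"ftj":[56,31,28],"qu":[80,56,75]},"wz":[[51,6,30,92,56],{"g":21,"p":66}]}
After op 19 (remove /wz/0): {"pv":{"ftj":[56,31,28],"qu":[80,56,75]},"wz":[{"g":21,"p":66}]}
After op 20 (replace /pv/ftj/0 67): {"pv":{"ftj":[67,31,28],"qu":[80,56,75]},"wz":[{"g":21,"p":66}]}
After op 21 (add /pv/ftj/2 14): {"pv":{"ftj":[67,31,14,28],"qu":[80,56,75]},"wz":[{"g":21,"p":66}]}
Size at path /pv: 2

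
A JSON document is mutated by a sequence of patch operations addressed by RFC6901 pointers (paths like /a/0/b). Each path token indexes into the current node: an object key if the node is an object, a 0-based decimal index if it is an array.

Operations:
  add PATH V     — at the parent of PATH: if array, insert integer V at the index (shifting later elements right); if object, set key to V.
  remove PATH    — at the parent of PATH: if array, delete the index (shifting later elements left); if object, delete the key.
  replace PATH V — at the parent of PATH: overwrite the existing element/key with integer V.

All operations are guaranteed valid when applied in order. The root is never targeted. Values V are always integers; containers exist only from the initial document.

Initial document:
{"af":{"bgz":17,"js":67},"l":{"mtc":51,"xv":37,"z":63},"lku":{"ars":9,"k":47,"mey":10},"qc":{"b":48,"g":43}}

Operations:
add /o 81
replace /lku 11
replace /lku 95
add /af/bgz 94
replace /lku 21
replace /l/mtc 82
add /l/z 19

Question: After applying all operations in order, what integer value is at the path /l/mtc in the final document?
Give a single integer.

Answer: 82

Derivation:
After op 1 (add /o 81): {"af":{"bgz":17,"js":67},"l":{"mtc":51,"xv":37,"z":63},"lku":{"ars":9,"k":47,"mey":10},"o":81,"qc":{"b":48,"g":43}}
After op 2 (replace /lku 11): {"af":{"bgz":17,"js":67},"l":{"mtc":51,"xv":37,"z":63},"lku":11,"o":81,"qc":{"b":48,"g":43}}
After op 3 (replace /lku 95): {"af":{"bgz":17,"js":67},"l":{"mtc":51,"xv":37,"z":63},"lku":95,"o":81,"qc":{"b":48,"g":43}}
After op 4 (add /af/bgz 94): {"af":{"bgz":94,"js":67},"l":{"mtc":51,"xv":37,"z":63},"lku":95,"o":81,"qc":{"b":48,"g":43}}
After op 5 (replace /lku 21): {"af":{"bgz":94,"js":67},"l":{"mtc":51,"xv":37,"z":63},"lku":21,"o":81,"qc":{"b":48,"g":43}}
After op 6 (replace /l/mtc 82): {"af":{"bgz":94,"js":67},"l":{"mtc":82,"xv":37,"z":63},"lku":21,"o":81,"qc":{"b":48,"g":43}}
After op 7 (add /l/z 19): {"af":{"bgz":94,"js":67},"l":{"mtc":82,"xv":37,"z":19},"lku":21,"o":81,"qc":{"b":48,"g":43}}
Value at /l/mtc: 82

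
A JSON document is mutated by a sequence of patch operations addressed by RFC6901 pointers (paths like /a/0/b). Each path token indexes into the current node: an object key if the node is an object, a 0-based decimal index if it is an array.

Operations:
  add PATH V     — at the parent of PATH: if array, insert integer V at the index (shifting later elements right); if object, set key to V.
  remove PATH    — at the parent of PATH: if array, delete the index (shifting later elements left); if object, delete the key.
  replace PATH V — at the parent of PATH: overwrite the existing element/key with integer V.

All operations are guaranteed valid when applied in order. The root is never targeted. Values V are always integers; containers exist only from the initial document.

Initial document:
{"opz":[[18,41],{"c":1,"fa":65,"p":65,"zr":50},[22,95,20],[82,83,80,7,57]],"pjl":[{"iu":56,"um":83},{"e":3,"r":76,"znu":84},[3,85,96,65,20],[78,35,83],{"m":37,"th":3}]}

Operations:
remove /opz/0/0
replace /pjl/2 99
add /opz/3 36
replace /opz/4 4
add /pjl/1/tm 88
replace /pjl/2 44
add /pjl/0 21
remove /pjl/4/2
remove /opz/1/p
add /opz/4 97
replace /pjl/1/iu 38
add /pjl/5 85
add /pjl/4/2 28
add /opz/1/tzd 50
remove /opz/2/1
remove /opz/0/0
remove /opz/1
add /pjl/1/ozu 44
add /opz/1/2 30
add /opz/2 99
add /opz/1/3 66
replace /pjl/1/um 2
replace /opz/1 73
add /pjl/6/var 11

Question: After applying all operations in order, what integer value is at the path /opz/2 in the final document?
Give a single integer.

Answer: 99

Derivation:
After op 1 (remove /opz/0/0): {"opz":[[41],{"c":1,"fa":65,"p":65,"zr":50},[22,95,20],[82,83,80,7,57]],"pjl":[{"iu":56,"um":83},{"e":3,"r":76,"znu":84},[3,85,96,65,20],[78,35,83],{"m":37,"th":3}]}
After op 2 (replace /pjl/2 99): {"opz":[[41],{"c":1,"fa":65,"p":65,"zr":50},[22,95,20],[82,83,80,7,57]],"pjl":[{"iu":56,"um":83},{"e":3,"r":76,"znu":84},99,[78,35,83],{"m":37,"th":3}]}
After op 3 (add /opz/3 36): {"opz":[[41],{"c":1,"fa":65,"p":65,"zr":50},[22,95,20],36,[82,83,80,7,57]],"pjl":[{"iu":56,"um":83},{"e":3,"r":76,"znu":84},99,[78,35,83],{"m":37,"th":3}]}
After op 4 (replace /opz/4 4): {"opz":[[41],{"c":1,"fa":65,"p":65,"zr":50},[22,95,20],36,4],"pjl":[{"iu":56,"um":83},{"e":3,"r":76,"znu":84},99,[78,35,83],{"m":37,"th":3}]}
After op 5 (add /pjl/1/tm 88): {"opz":[[41],{"c":1,"fa":65,"p":65,"zr":50},[22,95,20],36,4],"pjl":[{"iu":56,"um":83},{"e":3,"r":76,"tm":88,"znu":84},99,[78,35,83],{"m":37,"th":3}]}
After op 6 (replace /pjl/2 44): {"opz":[[41],{"c":1,"fa":65,"p":65,"zr":50},[22,95,20],36,4],"pjl":[{"iu":56,"um":83},{"e":3,"r":76,"tm":88,"znu":84},44,[78,35,83],{"m":37,"th":3}]}
After op 7 (add /pjl/0 21): {"opz":[[41],{"c":1,"fa":65,"p":65,"zr":50},[22,95,20],36,4],"pjl":[21,{"iu":56,"um":83},{"e":3,"r":76,"tm":88,"znu":84},44,[78,35,83],{"m":37,"th":3}]}
After op 8 (remove /pjl/4/2): {"opz":[[41],{"c":1,"fa":65,"p":65,"zr":50},[22,95,20],36,4],"pjl":[21,{"iu":56,"um":83},{"e":3,"r":76,"tm":88,"znu":84},44,[78,35],{"m":37,"th":3}]}
After op 9 (remove /opz/1/p): {"opz":[[41],{"c":1,"fa":65,"zr":50},[22,95,20],36,4],"pjl":[21,{"iu":56,"um":83},{"e":3,"r":76,"tm":88,"znu":84},44,[78,35],{"m":37,"th":3}]}
After op 10 (add /opz/4 97): {"opz":[[41],{"c":1,"fa":65,"zr":50},[22,95,20],36,97,4],"pjl":[21,{"iu":56,"um":83},{"e":3,"r":76,"tm":88,"znu":84},44,[78,35],{"m":37,"th":3}]}
After op 11 (replace /pjl/1/iu 38): {"opz":[[41],{"c":1,"fa":65,"zr":50},[22,95,20],36,97,4],"pjl":[21,{"iu":38,"um":83},{"e":3,"r":76,"tm":88,"znu":84},44,[78,35],{"m":37,"th":3}]}
After op 12 (add /pjl/5 85): {"opz":[[41],{"c":1,"fa":65,"zr":50},[22,95,20],36,97,4],"pjl":[21,{"iu":38,"um":83},{"e":3,"r":76,"tm":88,"znu":84},44,[78,35],85,{"m":37,"th":3}]}
After op 13 (add /pjl/4/2 28): {"opz":[[41],{"c":1,"fa":65,"zr":50},[22,95,20],36,97,4],"pjl":[21,{"iu":38,"um":83},{"e":3,"r":76,"tm":88,"znu":84},44,[78,35,28],85,{"m":37,"th":3}]}
After op 14 (add /opz/1/tzd 50): {"opz":[[41],{"c":1,"fa":65,"tzd":50,"zr":50},[22,95,20],36,97,4],"pjl":[21,{"iu":38,"um":83},{"e":3,"r":76,"tm":88,"znu":84},44,[78,35,28],85,{"m":37,"th":3}]}
After op 15 (remove /opz/2/1): {"opz":[[41],{"c":1,"fa":65,"tzd":50,"zr":50},[22,20],36,97,4],"pjl":[21,{"iu":38,"um":83},{"e":3,"r":76,"tm":88,"znu":84},44,[78,35,28],85,{"m":37,"th":3}]}
After op 16 (remove /opz/0/0): {"opz":[[],{"c":1,"fa":65,"tzd":50,"zr":50},[22,20],36,97,4],"pjl":[21,{"iu":38,"um":83},{"e":3,"r":76,"tm":88,"znu":84},44,[78,35,28],85,{"m":37,"th":3}]}
After op 17 (remove /opz/1): {"opz":[[],[22,20],36,97,4],"pjl":[21,{"iu":38,"um":83},{"e":3,"r":76,"tm":88,"znu":84},44,[78,35,28],85,{"m":37,"th":3}]}
After op 18 (add /pjl/1/ozu 44): {"opz":[[],[22,20],36,97,4],"pjl":[21,{"iu":38,"ozu":44,"um":83},{"e":3,"r":76,"tm":88,"znu":84},44,[78,35,28],85,{"m":37,"th":3}]}
After op 19 (add /opz/1/2 30): {"opz":[[],[22,20,30],36,97,4],"pjl":[21,{"iu":38,"ozu":44,"um":83},{"e":3,"r":76,"tm":88,"znu":84},44,[78,35,28],85,{"m":37,"th":3}]}
After op 20 (add /opz/2 99): {"opz":[[],[22,20,30],99,36,97,4],"pjl":[21,{"iu":38,"ozu":44,"um":83},{"e":3,"r":76,"tm":88,"znu":84},44,[78,35,28],85,{"m":37,"th":3}]}
After op 21 (add /opz/1/3 66): {"opz":[[],[22,20,30,66],99,36,97,4],"pjl":[21,{"iu":38,"ozu":44,"um":83},{"e":3,"r":76,"tm":88,"znu":84},44,[78,35,28],85,{"m":37,"th":3}]}
After op 22 (replace /pjl/1/um 2): {"opz":[[],[22,20,30,66],99,36,97,4],"pjl":[21,{"iu":38,"ozu":44,"um":2},{"e":3,"r":76,"tm":88,"znu":84},44,[78,35,28],85,{"m":37,"th":3}]}
After op 23 (replace /opz/1 73): {"opz":[[],73,99,36,97,4],"pjl":[21,{"iu":38,"ozu":44,"um":2},{"e":3,"r":76,"tm":88,"znu":84},44,[78,35,28],85,{"m":37,"th":3}]}
After op 24 (add /pjl/6/var 11): {"opz":[[],73,99,36,97,4],"pjl":[21,{"iu":38,"ozu":44,"um":2},{"e":3,"r":76,"tm":88,"znu":84},44,[78,35,28],85,{"m":37,"th":3,"var":11}]}
Value at /opz/2: 99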